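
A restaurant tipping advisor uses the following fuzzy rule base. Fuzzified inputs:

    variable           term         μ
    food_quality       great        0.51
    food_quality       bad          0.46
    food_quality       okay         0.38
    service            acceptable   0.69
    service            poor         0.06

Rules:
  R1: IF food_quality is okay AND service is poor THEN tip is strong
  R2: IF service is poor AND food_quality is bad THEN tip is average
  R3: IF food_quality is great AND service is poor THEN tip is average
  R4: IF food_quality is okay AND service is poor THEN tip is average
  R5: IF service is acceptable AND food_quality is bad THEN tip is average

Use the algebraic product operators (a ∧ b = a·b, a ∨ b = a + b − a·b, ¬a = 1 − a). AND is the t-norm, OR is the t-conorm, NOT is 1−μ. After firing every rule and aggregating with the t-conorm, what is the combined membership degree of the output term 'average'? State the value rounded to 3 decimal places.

0.371

R1: okay=0.38, poor=0.06; AND[a·b] → w = 0.0228
R2: poor=0.06, bad=0.46; AND[a·b] → w = 0.0276
R3: great=0.51, poor=0.06; AND[a·b] → w = 0.0306
R4: okay=0.38, poor=0.06; AND[a·b] → w = 0.0228
R5: acceptable=0.69, bad=0.46; AND[a·b] → w = 0.3174
Rules with consequent 'average': {R2, R3, R4, R5} → strengths 0.0276, 0.0306, 0.0228, 0.3174
Aggregate via t-conorm [a + b − a·b]: 0.3712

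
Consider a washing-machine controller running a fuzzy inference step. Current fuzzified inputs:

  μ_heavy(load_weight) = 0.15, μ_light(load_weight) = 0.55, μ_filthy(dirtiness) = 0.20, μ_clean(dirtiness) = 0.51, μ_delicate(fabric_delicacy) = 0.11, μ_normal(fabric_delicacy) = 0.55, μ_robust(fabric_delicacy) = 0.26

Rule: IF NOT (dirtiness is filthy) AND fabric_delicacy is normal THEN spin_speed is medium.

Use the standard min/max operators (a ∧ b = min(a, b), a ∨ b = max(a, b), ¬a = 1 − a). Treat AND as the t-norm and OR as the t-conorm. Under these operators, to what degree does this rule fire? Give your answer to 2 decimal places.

0.55

firing strength: ¬filthy=1−0.20=0.80, normal=0.55; AND[min(a, b)] → w = 0.55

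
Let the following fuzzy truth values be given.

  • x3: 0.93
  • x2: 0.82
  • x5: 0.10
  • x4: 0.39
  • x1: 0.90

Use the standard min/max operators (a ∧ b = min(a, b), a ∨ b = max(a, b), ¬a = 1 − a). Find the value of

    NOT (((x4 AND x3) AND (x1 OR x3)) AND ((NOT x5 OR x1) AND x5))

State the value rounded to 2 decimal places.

0.90

x4 AND x3 = min(a, b) on (0.39, 0.93) = 0.39
x1 OR x3 = max(a, b) on (0.90, 0.93) = 0.93
(x4 AND x3) AND (x1 OR x3) = min(a, b) on (0.39, 0.93) = 0.39
NOT x5 = 1 − 0.10 = 0.90
NOT x5 OR x1 = max(a, b) on (0.90, 0.90) = 0.90
(NOT x5 OR x1) AND x5 = min(a, b) on (0.90, 0.10) = 0.10
((x4 AND x3) AND (x1 OR x3)) AND ((NOT x5 OR x1) AND x5) = min(a, b) on (0.39, 0.10) = 0.10
NOT (((x4 AND x3) AND (x1 OR x3)) AND ((NOT x5 OR x1) AND x5)) = 1 − 0.10 = 0.90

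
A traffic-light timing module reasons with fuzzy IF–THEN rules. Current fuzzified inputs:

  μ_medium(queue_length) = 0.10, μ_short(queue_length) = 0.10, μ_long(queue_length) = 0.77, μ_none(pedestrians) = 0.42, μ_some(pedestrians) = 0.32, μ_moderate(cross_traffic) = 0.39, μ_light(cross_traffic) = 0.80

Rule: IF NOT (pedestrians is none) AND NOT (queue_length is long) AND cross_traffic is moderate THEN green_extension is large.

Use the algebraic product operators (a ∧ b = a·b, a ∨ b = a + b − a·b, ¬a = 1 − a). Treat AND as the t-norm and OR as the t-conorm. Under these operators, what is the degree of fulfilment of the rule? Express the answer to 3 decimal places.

firing strength: ¬none=1−0.42=0.58, ¬long=1−0.77=0.23, moderate=0.39; AND[a·b] → w = 0.0520

0.052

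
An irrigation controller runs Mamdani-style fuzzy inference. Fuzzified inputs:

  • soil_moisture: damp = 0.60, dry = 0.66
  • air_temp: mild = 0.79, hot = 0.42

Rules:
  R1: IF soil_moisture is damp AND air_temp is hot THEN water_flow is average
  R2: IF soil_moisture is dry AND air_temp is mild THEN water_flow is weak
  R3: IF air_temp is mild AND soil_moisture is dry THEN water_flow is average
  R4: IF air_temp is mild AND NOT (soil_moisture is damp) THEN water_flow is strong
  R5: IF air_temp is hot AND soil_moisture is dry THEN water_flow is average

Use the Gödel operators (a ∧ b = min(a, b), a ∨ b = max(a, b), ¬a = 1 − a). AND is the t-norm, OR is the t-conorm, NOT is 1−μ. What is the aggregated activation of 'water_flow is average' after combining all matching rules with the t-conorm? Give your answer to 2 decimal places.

R1: damp=0.60, hot=0.42; AND[min(a, b)] → w = 0.42
R2: dry=0.66, mild=0.79; AND[min(a, b)] → w = 0.66
R3: mild=0.79, dry=0.66; AND[min(a, b)] → w = 0.66
R4: mild=0.79, ¬damp=1−0.60=0.40; AND[min(a, b)] → w = 0.40
R5: hot=0.42, dry=0.66; AND[min(a, b)] → w = 0.42
Rules with consequent 'average': {R1, R3, R5} → strengths 0.42, 0.66, 0.42
Aggregate via t-conorm [max(a, b)]: 0.66

0.66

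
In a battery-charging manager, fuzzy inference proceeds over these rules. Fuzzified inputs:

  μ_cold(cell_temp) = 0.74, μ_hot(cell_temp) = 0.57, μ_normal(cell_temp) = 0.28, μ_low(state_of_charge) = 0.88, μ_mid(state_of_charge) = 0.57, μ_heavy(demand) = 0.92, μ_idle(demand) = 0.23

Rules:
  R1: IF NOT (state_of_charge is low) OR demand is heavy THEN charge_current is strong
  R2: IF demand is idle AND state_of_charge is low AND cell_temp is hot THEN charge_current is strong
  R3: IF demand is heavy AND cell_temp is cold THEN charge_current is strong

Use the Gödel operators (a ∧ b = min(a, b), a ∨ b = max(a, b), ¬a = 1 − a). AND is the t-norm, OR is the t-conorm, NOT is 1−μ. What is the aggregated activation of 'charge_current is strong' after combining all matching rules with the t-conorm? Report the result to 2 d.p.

R1: ¬low=1−0.88=0.12, heavy=0.92; OR[max(a, b)] → w = 0.92
R2: idle=0.23, low=0.88, hot=0.57; AND[min(a, b)] → w = 0.23
R3: heavy=0.92, cold=0.74; AND[min(a, b)] → w = 0.74
Rules with consequent 'strong': {R1, R2, R3} → strengths 0.92, 0.23, 0.74
Aggregate via t-conorm [max(a, b)]: 0.92

0.92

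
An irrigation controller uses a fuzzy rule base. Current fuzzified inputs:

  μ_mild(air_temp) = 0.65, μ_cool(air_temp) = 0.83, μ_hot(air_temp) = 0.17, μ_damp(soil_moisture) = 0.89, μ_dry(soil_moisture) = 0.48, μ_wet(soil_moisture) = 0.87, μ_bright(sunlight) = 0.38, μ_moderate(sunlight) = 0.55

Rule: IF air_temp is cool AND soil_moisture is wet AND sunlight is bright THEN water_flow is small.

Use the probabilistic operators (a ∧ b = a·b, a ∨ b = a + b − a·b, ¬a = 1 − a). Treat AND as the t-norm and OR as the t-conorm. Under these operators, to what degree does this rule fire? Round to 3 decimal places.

firing strength: cool=0.83, wet=0.87, bright=0.38; AND[a·b] → w = 0.2744

0.274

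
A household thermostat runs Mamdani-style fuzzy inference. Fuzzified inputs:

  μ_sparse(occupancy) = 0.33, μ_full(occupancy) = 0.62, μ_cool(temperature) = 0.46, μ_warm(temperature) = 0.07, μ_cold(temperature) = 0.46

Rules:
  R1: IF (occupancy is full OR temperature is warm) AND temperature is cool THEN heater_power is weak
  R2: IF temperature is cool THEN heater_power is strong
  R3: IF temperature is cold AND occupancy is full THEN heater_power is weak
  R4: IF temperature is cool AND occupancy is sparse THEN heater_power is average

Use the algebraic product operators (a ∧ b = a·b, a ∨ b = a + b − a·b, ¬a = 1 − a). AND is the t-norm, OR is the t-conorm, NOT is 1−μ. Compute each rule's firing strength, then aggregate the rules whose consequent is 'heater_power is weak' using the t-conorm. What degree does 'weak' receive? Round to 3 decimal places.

0.498

R1: (full=0.62 OR warm=0.07) = 0.6466; AND[a·b] with cool=0.46 → w = 0.2974
R2: cool=0.46 → w = 0.4600
R3: cold=0.46, full=0.62; AND[a·b] → w = 0.2852
R4: cool=0.46, sparse=0.33; AND[a·b] → w = 0.1518
Rules with consequent 'weak': {R1, R3} → strengths 0.2974, 0.2852
Aggregate via t-conorm [a + b − a·b]: 0.4978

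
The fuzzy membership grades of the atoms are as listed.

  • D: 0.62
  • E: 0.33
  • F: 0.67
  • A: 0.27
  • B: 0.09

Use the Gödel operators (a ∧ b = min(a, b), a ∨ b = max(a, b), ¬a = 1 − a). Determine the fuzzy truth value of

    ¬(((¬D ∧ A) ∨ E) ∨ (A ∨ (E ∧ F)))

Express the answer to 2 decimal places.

0.67

¬D = 1 − 0.62 = 0.38
¬D ∧ A = min(a, b) on (0.38, 0.27) = 0.27
(¬D ∧ A) ∨ E = max(a, b) on (0.27, 0.33) = 0.33
E ∧ F = min(a, b) on (0.33, 0.67) = 0.33
A ∨ (E ∧ F) = max(a, b) on (0.27, 0.33) = 0.33
((¬D ∧ A) ∨ E) ∨ (A ∨ (E ∧ F)) = max(a, b) on (0.33, 0.33) = 0.33
¬(((¬D ∧ A) ∨ E) ∨ (A ∨ (E ∧ F))) = 1 − 0.33 = 0.67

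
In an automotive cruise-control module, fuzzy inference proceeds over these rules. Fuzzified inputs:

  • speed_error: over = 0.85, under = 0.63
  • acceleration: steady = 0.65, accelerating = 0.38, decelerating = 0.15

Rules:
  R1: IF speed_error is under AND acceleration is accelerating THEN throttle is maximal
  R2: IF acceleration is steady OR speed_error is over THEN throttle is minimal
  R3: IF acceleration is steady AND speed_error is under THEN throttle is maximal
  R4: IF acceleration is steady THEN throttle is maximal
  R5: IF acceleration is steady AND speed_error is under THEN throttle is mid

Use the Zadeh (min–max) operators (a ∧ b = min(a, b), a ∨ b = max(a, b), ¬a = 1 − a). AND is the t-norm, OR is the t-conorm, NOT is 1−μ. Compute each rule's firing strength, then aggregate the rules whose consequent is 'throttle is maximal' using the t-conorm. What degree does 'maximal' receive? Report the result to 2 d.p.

0.65

R1: under=0.63, accelerating=0.38; AND[min(a, b)] → w = 0.38
R2: steady=0.65, over=0.85; OR[max(a, b)] → w = 0.85
R3: steady=0.65, under=0.63; AND[min(a, b)] → w = 0.63
R4: steady=0.65 → w = 0.65
R5: steady=0.65, under=0.63; AND[min(a, b)] → w = 0.63
Rules with consequent 'maximal': {R1, R3, R4} → strengths 0.38, 0.63, 0.65
Aggregate via t-conorm [max(a, b)]: 0.65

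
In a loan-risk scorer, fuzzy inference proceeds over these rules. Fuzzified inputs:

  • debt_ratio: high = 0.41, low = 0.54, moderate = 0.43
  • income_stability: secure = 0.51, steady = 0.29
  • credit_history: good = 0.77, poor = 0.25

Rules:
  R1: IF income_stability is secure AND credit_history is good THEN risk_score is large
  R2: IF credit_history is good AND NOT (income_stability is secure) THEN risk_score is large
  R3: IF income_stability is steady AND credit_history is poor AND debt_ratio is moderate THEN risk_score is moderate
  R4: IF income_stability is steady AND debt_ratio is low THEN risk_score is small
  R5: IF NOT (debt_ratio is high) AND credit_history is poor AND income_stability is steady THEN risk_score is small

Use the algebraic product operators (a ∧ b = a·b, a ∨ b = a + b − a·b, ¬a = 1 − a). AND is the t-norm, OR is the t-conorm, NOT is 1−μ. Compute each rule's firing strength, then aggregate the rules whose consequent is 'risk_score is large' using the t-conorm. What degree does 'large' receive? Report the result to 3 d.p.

0.622

R1: secure=0.51, good=0.77; AND[a·b] → w = 0.3927
R2: good=0.77, ¬secure=1−0.51=0.49; AND[a·b] → w = 0.3773
R3: steady=0.29, poor=0.25, moderate=0.43; AND[a·b] → w = 0.0312
R4: steady=0.29, low=0.54; AND[a·b] → w = 0.1566
R5: ¬high=1−0.41=0.59, poor=0.25, steady=0.29; AND[a·b] → w = 0.0428
Rules with consequent 'large': {R1, R2} → strengths 0.3927, 0.3773
Aggregate via t-conorm [a + b − a·b]: 0.6218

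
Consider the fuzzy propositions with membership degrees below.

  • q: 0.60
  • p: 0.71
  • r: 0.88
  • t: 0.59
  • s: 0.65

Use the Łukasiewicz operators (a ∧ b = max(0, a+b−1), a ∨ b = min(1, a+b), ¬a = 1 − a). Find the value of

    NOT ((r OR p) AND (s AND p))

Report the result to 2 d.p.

r OR p = min(1, a+b) on (0.88, 0.71) = 1.00
s AND p = max(0, a+b−1) on (0.65, 0.71) = 0.36
(r OR p) AND (s AND p) = max(0, a+b−1) on (1.00, 0.36) = 0.36
NOT ((r OR p) AND (s AND p)) = 1 − 0.36 = 0.64

0.64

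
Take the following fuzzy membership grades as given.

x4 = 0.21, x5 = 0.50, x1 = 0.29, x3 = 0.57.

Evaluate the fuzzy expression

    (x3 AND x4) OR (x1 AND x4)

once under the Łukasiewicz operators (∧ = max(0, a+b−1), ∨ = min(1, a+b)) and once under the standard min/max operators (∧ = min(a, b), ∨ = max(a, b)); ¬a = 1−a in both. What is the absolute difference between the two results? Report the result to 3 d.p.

0.210

Under Łukasiewicz:
  x3 AND x4 = max(0, a+b−1) on (0.57, 0.21) = 0.00
  x1 AND x4 = max(0, a+b−1) on (0.29, 0.21) = 0.00
  (x3 AND x4) OR (x1 AND x4) = min(1, a+b) on (0.00, 0.00) = 0.00
  → value = 0.0000
Under standard min/max:
  x3 AND x4 = min(a, b) on (0.57, 0.21) = 0.21
  x1 AND x4 = min(a, b) on (0.29, 0.21) = 0.21
  (x3 AND x4) OR (x1 AND x4) = max(a, b) on (0.21, 0.21) = 0.21
  → value = 0.2100
|0.0000 − 0.2100| = 0.210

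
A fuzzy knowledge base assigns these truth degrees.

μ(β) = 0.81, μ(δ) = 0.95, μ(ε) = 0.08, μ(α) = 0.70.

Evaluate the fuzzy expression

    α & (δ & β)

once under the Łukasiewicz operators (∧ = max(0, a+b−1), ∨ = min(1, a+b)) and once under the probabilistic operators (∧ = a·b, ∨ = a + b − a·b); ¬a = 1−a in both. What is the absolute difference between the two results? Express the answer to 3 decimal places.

Under Łukasiewicz:
  δ & β = max(0, a+b−1) on (0.95, 0.81) = 0.76
  α & (δ & β) = max(0, a+b−1) on (0.70, 0.76) = 0.46
  → value = 0.4600
Under probabilistic:
  δ & β = a·b on (0.9500, 0.8100) = 0.7695
  α & (δ & β) = a·b on (0.7000, 0.7695) = 0.5386
  → value = 0.5386
|0.4600 − 0.5386| = 0.079

0.079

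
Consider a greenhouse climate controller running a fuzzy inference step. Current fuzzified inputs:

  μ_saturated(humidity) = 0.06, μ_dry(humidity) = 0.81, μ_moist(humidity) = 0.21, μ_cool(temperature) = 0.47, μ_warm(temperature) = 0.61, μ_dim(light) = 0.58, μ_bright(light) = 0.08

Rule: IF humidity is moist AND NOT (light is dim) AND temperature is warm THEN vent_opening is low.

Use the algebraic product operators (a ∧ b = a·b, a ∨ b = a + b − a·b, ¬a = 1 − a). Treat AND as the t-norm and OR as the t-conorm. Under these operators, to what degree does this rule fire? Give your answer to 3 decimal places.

firing strength: moist=0.21, ¬dim=1−0.58=0.42, warm=0.61; AND[a·b] → w = 0.0538

0.054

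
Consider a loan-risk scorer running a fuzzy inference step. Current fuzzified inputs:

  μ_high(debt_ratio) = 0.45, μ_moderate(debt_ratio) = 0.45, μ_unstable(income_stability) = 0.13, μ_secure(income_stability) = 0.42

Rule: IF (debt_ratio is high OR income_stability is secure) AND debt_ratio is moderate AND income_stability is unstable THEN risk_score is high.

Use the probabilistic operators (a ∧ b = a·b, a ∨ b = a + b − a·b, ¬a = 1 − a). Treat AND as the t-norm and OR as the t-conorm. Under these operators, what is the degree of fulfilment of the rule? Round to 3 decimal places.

0.040

firing strength: (high=0.45 OR secure=0.42) = 0.6810; AND[a·b] with moderate=0.45, unstable=0.13 → w = 0.0398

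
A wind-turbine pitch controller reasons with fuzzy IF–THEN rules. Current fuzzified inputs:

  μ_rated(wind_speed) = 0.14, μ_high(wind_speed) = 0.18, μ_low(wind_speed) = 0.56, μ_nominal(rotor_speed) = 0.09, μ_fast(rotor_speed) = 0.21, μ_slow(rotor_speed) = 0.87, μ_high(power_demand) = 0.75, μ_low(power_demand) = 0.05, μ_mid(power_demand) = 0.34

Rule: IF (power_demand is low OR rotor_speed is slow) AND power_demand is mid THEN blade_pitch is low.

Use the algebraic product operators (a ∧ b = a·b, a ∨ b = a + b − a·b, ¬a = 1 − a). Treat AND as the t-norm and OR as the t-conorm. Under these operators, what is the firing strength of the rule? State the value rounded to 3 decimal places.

firing strength: (low=0.05 OR slow=0.87) = 0.8765; AND[a·b] with mid=0.34 → w = 0.2980

0.298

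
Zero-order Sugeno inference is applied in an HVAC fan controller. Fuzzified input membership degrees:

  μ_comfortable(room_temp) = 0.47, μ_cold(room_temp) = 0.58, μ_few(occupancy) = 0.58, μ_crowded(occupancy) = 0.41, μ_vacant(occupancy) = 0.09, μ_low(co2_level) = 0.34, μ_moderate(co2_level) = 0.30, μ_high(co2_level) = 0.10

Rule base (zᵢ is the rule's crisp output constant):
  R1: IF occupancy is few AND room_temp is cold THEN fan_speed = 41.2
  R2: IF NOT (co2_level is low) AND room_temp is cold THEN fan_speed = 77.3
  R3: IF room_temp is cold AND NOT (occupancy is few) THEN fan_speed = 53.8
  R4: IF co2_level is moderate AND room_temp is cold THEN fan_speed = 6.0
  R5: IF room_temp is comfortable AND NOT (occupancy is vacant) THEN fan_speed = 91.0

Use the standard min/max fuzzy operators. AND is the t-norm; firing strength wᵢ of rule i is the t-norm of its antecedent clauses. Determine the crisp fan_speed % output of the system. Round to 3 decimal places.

R1 (z=41.2): few=0.58, cold=0.58; AND[min(a, b)] → w = 0.58
R2 (z=77.3): ¬low=1−0.34=0.66, cold=0.58; AND[min(a, b)] → w = 0.58
R3 (z=53.8): cold=0.58, ¬few=1−0.58=0.42; AND[min(a, b)] → w = 0.42
R4 (z=6.0): moderate=0.30, cold=0.58; AND[min(a, b)] → w = 0.30
R5 (z=91.0): comfortable=0.47, ¬vacant=1−0.09=0.91; AND[min(a, b)] → w = 0.47
Weighted average = (0.58·41.2 + 0.58·77.3 + 0.42·53.8 + 0.30·6.0 + 0.47·91.0) / (0.58 + 0.58 + 0.42 + 0.30 + 0.47)
  = 135.8960 / 2.3500 = 57.828

57.828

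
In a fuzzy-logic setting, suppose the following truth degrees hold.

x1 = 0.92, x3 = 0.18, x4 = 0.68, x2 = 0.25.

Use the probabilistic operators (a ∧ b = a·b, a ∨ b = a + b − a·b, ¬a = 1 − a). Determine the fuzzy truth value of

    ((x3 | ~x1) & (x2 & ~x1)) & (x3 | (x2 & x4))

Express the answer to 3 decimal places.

~x1 = 1 − 0.9200 = 0.0800
x3 | ~x1 = a + b − a·b on (0.1800, 0.0800) = 0.2456
~x1 = 1 − 0.9200 = 0.0800
x2 & ~x1 = a·b on (0.2500, 0.0800) = 0.0200
(x3 | ~x1) & (x2 & ~x1) = a·b on (0.2456, 0.0200) = 0.0049
x2 & x4 = a·b on (0.2500, 0.6800) = 0.1700
x3 | (x2 & x4) = a + b − a·b on (0.1800, 0.1700) = 0.3194
((x3 | ~x1) & (x2 & ~x1)) & (x3 | (x2 & x4)) = a·b on (0.0049, 0.3194) = 0.0016

0.002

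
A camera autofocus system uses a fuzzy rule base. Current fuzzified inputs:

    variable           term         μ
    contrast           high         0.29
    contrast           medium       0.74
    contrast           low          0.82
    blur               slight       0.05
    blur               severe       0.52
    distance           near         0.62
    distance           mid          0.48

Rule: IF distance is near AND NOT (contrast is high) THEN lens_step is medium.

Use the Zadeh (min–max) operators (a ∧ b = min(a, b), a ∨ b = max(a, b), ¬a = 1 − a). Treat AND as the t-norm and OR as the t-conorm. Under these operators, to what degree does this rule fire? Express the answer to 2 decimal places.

firing strength: near=0.62, ¬high=1−0.29=0.71; AND[min(a, b)] → w = 0.62

0.62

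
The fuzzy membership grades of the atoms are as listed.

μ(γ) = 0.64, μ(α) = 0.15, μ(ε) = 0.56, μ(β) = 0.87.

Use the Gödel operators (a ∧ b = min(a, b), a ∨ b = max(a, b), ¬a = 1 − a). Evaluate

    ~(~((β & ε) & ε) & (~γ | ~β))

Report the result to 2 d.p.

0.64

β & ε = min(a, b) on (0.87, 0.56) = 0.56
(β & ε) & ε = min(a, b) on (0.56, 0.56) = 0.56
~((β & ε) & ε) = 1 − 0.56 = 0.44
~γ = 1 − 0.64 = 0.36
~β = 1 − 0.87 = 0.13
~γ | ~β = max(a, b) on (0.36, 0.13) = 0.36
~((β & ε) & ε) & (~γ | ~β) = min(a, b) on (0.44, 0.36) = 0.36
~(~((β & ε) & ε) & (~γ | ~β)) = 1 − 0.36 = 0.64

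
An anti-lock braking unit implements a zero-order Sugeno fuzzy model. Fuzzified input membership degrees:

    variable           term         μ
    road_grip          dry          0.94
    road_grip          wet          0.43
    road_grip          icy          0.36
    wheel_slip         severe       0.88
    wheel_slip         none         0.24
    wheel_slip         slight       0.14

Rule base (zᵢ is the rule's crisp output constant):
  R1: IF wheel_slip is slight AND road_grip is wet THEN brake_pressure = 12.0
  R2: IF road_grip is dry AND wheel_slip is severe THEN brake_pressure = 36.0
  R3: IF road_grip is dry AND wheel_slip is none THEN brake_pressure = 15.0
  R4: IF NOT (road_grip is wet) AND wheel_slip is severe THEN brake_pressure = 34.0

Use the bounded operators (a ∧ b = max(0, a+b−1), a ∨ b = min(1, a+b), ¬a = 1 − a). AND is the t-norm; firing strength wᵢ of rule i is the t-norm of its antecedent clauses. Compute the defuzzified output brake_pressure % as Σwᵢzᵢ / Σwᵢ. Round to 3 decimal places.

R1 (z=12.0): slight=0.14, wet=0.43; AND[max(0, a+b−1)] → w = 0.00
R2 (z=36.0): dry=0.94, severe=0.88; AND[max(0, a+b−1)] → w = 0.82
R3 (z=15.0): dry=0.94, none=0.24; AND[max(0, a+b−1)] → w = 0.18
R4 (z=34.0): ¬wet=1−0.43=0.57, severe=0.88; AND[max(0, a+b−1)] → w = 0.45
Weighted average = (0.00·12.0 + 0.82·36.0 + 0.18·15.0 + 0.45·34.0) / (0.00 + 0.82 + 0.18 + 0.45)
  = 47.5200 / 1.4500 = 32.772

32.772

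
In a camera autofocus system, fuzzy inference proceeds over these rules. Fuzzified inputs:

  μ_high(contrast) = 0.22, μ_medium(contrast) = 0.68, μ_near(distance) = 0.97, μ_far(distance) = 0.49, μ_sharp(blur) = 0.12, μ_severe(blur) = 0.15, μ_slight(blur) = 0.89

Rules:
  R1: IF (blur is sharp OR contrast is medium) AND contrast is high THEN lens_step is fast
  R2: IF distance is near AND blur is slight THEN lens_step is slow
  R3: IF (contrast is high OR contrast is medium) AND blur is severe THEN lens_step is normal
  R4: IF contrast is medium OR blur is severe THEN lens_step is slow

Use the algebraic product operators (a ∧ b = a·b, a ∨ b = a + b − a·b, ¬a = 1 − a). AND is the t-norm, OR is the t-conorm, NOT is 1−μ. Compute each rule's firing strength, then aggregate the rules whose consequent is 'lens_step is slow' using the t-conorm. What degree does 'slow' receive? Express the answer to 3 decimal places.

0.963

R1: (sharp=0.12 OR medium=0.68) = 0.7184; AND[a·b] with high=0.22 → w = 0.1580
R2: near=0.97, slight=0.89; AND[a·b] → w = 0.8633
R3: (high=0.22 OR medium=0.68) = 0.7504; AND[a·b] with severe=0.15 → w = 0.1126
R4: medium=0.68, severe=0.15; OR[a + b − a·b] → w = 0.7280
Rules with consequent 'slow': {R2, R4} → strengths 0.8633, 0.7280
Aggregate via t-conorm [a + b − a·b]: 0.9628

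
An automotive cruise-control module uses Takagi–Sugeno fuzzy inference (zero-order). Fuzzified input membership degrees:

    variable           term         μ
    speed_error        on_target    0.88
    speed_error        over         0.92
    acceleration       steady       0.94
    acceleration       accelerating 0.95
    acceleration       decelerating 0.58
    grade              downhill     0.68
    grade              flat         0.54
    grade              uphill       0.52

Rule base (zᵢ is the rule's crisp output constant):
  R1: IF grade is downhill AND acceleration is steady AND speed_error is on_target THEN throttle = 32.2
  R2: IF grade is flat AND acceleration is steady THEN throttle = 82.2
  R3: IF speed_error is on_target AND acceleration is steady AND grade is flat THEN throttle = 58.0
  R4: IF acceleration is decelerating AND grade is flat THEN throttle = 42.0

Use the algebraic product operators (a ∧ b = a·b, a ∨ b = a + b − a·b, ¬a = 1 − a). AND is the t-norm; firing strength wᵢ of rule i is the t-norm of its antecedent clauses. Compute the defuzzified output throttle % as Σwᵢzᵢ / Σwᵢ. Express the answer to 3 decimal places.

54.044

R1 (z=32.2): downhill=0.68, steady=0.94, on_target=0.88; AND[a·b] → w = 0.5625
R2 (z=82.2): flat=0.54, steady=0.94; AND[a·b] → w = 0.5076
R3 (z=58.0): on_target=0.88, steady=0.94, flat=0.54; AND[a·b] → w = 0.4467
R4 (z=42.0): decelerating=0.58, flat=0.54; AND[a·b] → w = 0.3132
Weighted average = (0.5625·32.2 + 0.5076·82.2 + 0.4467·58.0 + 0.3132·42.0) / (0.5625 + 0.5076 + 0.4467 + 0.3132)
  = 98.8994 / 1.8300 = 54.044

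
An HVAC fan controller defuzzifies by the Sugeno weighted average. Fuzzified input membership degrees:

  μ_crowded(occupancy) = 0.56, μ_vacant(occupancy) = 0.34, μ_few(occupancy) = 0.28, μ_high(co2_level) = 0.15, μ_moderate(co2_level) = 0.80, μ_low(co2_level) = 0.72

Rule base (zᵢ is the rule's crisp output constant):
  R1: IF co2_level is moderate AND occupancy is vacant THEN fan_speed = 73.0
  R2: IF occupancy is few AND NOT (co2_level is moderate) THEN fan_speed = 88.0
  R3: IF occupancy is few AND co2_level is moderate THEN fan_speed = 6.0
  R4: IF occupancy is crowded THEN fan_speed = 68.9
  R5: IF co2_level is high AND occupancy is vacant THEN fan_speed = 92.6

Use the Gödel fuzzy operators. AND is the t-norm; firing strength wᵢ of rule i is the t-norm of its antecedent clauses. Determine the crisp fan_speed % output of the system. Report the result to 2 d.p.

63.12

R1 (z=73.0): moderate=0.80, vacant=0.34; AND[min(a, b)] → w = 0.34
R2 (z=88.0): few=0.28, ¬moderate=1−0.80=0.20; AND[min(a, b)] → w = 0.20
R3 (z=6.0): few=0.28, moderate=0.80; AND[min(a, b)] → w = 0.28
R4 (z=68.9): crowded=0.56 → w = 0.56
R5 (z=92.6): high=0.15, vacant=0.34; AND[min(a, b)] → w = 0.15
Weighted average = (0.34·73.0 + 0.20·88.0 + 0.28·6.0 + 0.56·68.9 + 0.15·92.6) / (0.34 + 0.20 + 0.28 + 0.56 + 0.15)
  = 96.5740 / 1.5300 = 63.12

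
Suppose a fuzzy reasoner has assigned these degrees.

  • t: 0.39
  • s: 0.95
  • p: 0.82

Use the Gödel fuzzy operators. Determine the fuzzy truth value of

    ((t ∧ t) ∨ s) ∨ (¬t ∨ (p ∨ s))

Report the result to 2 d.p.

t ∧ t = min(a, b) on (0.39, 0.39) = 0.39
(t ∧ t) ∨ s = max(a, b) on (0.39, 0.95) = 0.95
¬t = 1 − 0.39 = 0.61
p ∨ s = max(a, b) on (0.82, 0.95) = 0.95
¬t ∨ (p ∨ s) = max(a, b) on (0.61, 0.95) = 0.95
((t ∧ t) ∨ s) ∨ (¬t ∨ (p ∨ s)) = max(a, b) on (0.95, 0.95) = 0.95

0.95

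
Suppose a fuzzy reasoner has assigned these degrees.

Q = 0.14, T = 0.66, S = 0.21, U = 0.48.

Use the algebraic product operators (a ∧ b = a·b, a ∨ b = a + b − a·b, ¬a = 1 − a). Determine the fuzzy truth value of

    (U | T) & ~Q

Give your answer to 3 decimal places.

0.708

U | T = a + b − a·b on (0.4800, 0.6600) = 0.8232
~Q = 1 − 0.1400 = 0.8600
(U | T) & ~Q = a·b on (0.8232, 0.8600) = 0.7080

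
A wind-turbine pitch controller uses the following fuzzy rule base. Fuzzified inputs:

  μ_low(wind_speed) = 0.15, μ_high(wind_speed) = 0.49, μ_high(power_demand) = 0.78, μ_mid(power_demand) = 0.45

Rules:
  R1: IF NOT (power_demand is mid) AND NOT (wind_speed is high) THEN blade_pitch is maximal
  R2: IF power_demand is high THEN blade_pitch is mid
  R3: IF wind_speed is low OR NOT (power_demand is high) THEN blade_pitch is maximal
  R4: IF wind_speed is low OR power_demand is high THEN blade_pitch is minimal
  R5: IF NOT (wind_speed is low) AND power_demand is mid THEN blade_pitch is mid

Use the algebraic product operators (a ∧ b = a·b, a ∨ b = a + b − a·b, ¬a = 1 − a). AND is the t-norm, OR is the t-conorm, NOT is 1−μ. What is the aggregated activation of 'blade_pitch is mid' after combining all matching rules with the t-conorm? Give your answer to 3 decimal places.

0.864

R1: ¬mid=1−0.45=0.55, ¬high=1−0.49=0.51; AND[a·b] → w = 0.2805
R2: high=0.78 → w = 0.7800
R3: low=0.15, ¬high=1−0.78=0.22; OR[a + b − a·b] → w = 0.3370
R4: low=0.15, high=0.78; OR[a + b − a·b] → w = 0.8130
R5: ¬low=1−0.15=0.85, mid=0.45; AND[a·b] → w = 0.3825
Rules with consequent 'mid': {R2, R5} → strengths 0.7800, 0.3825
Aggregate via t-conorm [a + b − a·b]: 0.8642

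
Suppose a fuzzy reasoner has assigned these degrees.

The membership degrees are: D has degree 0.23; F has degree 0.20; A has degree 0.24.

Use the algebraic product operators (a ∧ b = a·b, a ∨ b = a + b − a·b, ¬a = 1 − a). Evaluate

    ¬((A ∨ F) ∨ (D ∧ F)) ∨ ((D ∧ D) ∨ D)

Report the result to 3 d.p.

0.694

A ∨ F = a + b − a·b on (0.2400, 0.2000) = 0.3920
D ∧ F = a·b on (0.2300, 0.2000) = 0.0460
(A ∨ F) ∨ (D ∧ F) = a + b − a·b on (0.3920, 0.0460) = 0.4200
¬((A ∨ F) ∨ (D ∧ F)) = 1 − 0.4200 = 0.5800
D ∧ D = a·b on (0.2300, 0.2300) = 0.0529
(D ∧ D) ∨ D = a + b − a·b on (0.0529, 0.2300) = 0.2707
¬((A ∨ F) ∨ (D ∧ F)) ∨ ((D ∧ D) ∨ D) = a + b − a·b on (0.5800, 0.2707) = 0.6937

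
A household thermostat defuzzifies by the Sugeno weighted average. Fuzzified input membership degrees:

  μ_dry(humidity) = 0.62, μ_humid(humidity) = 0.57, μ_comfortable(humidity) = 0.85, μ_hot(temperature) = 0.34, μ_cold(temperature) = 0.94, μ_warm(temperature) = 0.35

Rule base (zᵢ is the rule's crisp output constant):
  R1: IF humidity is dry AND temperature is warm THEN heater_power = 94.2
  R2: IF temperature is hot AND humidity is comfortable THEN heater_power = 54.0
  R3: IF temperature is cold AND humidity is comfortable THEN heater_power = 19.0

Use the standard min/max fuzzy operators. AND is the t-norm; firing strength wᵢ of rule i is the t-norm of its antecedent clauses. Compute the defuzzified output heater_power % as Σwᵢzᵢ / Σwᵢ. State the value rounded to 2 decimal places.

R1 (z=94.2): dry=0.62, warm=0.35; AND[min(a, b)] → w = 0.35
R2 (z=54.0): hot=0.34, comfortable=0.85; AND[min(a, b)] → w = 0.34
R3 (z=19.0): cold=0.94, comfortable=0.85; AND[min(a, b)] → w = 0.85
Weighted average = (0.35·94.2 + 0.34·54.0 + 0.85·19.0) / (0.35 + 0.34 + 0.85)
  = 67.4800 / 1.5400 = 43.82

43.82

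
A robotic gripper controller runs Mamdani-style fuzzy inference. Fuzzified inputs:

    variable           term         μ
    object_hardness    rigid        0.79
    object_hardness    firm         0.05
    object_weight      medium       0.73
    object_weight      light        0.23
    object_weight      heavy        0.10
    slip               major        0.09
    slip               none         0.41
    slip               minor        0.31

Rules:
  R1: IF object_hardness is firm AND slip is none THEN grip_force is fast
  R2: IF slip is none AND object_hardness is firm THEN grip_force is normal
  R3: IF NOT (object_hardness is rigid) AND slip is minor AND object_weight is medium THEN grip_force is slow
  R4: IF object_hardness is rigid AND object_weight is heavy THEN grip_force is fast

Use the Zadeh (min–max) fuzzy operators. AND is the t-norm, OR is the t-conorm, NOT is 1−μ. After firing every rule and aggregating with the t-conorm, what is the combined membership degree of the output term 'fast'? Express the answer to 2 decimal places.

0.10

R1: firm=0.05, none=0.41; AND[min(a, b)] → w = 0.05
R2: none=0.41, firm=0.05; AND[min(a, b)] → w = 0.05
R3: ¬rigid=1−0.79=0.21, minor=0.31, medium=0.73; AND[min(a, b)] → w = 0.21
R4: rigid=0.79, heavy=0.10; AND[min(a, b)] → w = 0.10
Rules with consequent 'fast': {R1, R4} → strengths 0.05, 0.10
Aggregate via t-conorm [max(a, b)]: 0.10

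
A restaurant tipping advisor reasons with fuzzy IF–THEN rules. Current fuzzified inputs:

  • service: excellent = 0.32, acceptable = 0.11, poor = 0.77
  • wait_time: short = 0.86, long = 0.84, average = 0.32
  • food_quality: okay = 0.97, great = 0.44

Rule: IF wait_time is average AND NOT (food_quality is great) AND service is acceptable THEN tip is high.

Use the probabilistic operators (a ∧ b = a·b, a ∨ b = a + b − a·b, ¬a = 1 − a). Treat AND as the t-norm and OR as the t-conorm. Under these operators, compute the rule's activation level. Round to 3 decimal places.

0.020

firing strength: average=0.32, ¬great=1−0.44=0.56, acceptable=0.11; AND[a·b] → w = 0.0197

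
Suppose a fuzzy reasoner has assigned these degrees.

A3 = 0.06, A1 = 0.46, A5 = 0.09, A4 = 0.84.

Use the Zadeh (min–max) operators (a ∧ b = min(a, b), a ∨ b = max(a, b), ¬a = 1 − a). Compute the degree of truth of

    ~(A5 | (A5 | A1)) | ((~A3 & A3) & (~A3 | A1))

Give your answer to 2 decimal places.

0.54

A5 | A1 = max(a, b) on (0.09, 0.46) = 0.46
A5 | (A5 | A1) = max(a, b) on (0.09, 0.46) = 0.46
~(A5 | (A5 | A1)) = 1 − 0.46 = 0.54
~A3 = 1 − 0.06 = 0.94
~A3 & A3 = min(a, b) on (0.94, 0.06) = 0.06
~A3 = 1 − 0.06 = 0.94
~A3 | A1 = max(a, b) on (0.94, 0.46) = 0.94
(~A3 & A3) & (~A3 | A1) = min(a, b) on (0.06, 0.94) = 0.06
~(A5 | (A5 | A1)) | ((~A3 & A3) & (~A3 | A1)) = max(a, b) on (0.54, 0.06) = 0.54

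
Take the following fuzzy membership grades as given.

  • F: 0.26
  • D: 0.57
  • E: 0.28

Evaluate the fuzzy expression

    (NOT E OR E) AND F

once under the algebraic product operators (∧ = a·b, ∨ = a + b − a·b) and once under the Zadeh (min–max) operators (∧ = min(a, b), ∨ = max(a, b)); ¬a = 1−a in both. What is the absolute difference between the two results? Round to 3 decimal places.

0.052

Under algebraic product:
  NOT E = 1 − 0.2800 = 0.7200
  NOT E OR E = a + b − a·b on (0.7200, 0.2800) = 0.7984
  (NOT E OR E) AND F = a·b on (0.7984, 0.2600) = 0.2076
  → value = 0.2076
Under Zadeh (min–max):
  NOT E = 1 − 0.28 = 0.72
  NOT E OR E = max(a, b) on (0.72, 0.28) = 0.72
  (NOT E OR E) AND F = min(a, b) on (0.72, 0.26) = 0.26
  → value = 0.2600
|0.2076 − 0.2600| = 0.052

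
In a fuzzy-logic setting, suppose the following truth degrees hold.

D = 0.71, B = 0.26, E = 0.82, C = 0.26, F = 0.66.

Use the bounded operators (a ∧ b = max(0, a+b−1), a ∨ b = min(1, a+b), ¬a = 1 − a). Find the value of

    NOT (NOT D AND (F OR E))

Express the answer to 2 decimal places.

NOT D = 1 − 0.71 = 0.29
F OR E = min(1, a+b) on (0.66, 0.82) = 1.00
NOT D AND (F OR E) = max(0, a+b−1) on (0.29, 1.00) = 0.29
NOT (NOT D AND (F OR E)) = 1 − 0.29 = 0.71

0.71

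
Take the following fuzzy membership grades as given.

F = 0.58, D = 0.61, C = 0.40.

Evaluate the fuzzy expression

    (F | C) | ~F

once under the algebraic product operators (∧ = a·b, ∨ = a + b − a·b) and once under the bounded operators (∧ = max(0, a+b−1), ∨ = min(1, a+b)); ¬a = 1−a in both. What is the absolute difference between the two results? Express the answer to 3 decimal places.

0.146

Under algebraic product:
  F | C = a + b − a·b on (0.5800, 0.4000) = 0.7480
  ~F = 1 − 0.5800 = 0.4200
  (F | C) | ~F = a + b − a·b on (0.7480, 0.4200) = 0.8538
  → value = 0.8538
Under bounded:
  F | C = min(1, a+b) on (0.58, 0.40) = 0.98
  ~F = 1 − 0.58 = 0.42
  (F | C) | ~F = min(1, a+b) on (0.98, 0.42) = 1.00
  → value = 1.0000
|0.8538 − 1.0000| = 0.146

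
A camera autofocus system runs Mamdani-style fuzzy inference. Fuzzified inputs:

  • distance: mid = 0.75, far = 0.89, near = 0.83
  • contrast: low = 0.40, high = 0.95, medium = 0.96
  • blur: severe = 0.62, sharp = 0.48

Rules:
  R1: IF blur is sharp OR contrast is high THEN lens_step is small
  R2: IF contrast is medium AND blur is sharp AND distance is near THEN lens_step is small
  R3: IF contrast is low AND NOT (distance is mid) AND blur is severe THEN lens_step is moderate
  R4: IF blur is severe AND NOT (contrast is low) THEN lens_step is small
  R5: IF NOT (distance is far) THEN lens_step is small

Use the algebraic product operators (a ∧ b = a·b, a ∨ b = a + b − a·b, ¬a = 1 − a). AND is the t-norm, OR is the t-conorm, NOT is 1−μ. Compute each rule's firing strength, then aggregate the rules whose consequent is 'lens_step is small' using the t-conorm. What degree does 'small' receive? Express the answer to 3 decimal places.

0.991

R1: sharp=0.48, high=0.95; OR[a + b − a·b] → w = 0.9740
R2: medium=0.96, sharp=0.48, near=0.83; AND[a·b] → w = 0.3825
R3: low=0.40, ¬mid=1−0.75=0.25, severe=0.62; AND[a·b] → w = 0.0620
R4: severe=0.62, ¬low=1−0.40=0.60; AND[a·b] → w = 0.3720
R5: ¬far=1−0.89=0.11 → w = 0.1100
Rules with consequent 'small': {R1, R2, R4, R5} → strengths 0.9740, 0.3825, 0.3720, 0.1100
Aggregate via t-conorm [a + b − a·b]: 0.9910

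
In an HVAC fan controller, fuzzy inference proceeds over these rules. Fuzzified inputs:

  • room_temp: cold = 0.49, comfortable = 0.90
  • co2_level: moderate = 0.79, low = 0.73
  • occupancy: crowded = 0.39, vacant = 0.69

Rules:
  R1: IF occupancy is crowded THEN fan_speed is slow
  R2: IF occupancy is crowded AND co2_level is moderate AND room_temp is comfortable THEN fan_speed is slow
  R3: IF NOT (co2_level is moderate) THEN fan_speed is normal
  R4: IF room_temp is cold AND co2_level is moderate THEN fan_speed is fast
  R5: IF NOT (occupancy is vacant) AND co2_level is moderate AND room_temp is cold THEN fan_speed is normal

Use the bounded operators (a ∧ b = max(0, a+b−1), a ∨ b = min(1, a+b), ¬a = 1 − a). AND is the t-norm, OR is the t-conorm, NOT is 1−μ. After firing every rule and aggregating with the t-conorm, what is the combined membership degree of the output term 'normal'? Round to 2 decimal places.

0.21

R1: crowded=0.39 → w = 0.39
R2: crowded=0.39, moderate=0.79, comfortable=0.90; AND[max(0, a+b−1)] → w = 0.08
R3: ¬moderate=1−0.79=0.21 → w = 0.21
R4: cold=0.49, moderate=0.79; AND[max(0, a+b−1)] → w = 0.28
R5: ¬vacant=1−0.69=0.31, moderate=0.79, cold=0.49; AND[max(0, a+b−1)] → w = 0.00
Rules with consequent 'normal': {R3, R5} → strengths 0.21, 0.00
Aggregate via t-conorm [min(1, a+b)]: 0.21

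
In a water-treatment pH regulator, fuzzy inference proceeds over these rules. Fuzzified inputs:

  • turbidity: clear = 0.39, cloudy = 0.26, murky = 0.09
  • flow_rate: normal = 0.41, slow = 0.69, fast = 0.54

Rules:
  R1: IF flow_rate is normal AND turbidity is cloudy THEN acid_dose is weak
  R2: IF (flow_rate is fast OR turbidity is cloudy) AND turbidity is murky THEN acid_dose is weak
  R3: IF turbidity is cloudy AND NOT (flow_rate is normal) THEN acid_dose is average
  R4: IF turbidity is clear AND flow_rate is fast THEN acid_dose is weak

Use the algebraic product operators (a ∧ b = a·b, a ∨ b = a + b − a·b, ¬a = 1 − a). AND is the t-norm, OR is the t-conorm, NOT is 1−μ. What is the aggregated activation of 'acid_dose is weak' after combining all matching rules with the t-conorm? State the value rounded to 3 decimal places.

0.337

R1: normal=0.41, cloudy=0.26; AND[a·b] → w = 0.1066
R2: (fast=0.54 OR cloudy=0.26) = 0.6596; AND[a·b] with murky=0.09 → w = 0.0594
R3: cloudy=0.26, ¬normal=1−0.41=0.59; AND[a·b] → w = 0.1534
R4: clear=0.39, fast=0.54; AND[a·b] → w = 0.2106
Rules with consequent 'weak': {R1, R2, R4} → strengths 0.1066, 0.0594, 0.2106
Aggregate via t-conorm [a + b − a·b]: 0.3366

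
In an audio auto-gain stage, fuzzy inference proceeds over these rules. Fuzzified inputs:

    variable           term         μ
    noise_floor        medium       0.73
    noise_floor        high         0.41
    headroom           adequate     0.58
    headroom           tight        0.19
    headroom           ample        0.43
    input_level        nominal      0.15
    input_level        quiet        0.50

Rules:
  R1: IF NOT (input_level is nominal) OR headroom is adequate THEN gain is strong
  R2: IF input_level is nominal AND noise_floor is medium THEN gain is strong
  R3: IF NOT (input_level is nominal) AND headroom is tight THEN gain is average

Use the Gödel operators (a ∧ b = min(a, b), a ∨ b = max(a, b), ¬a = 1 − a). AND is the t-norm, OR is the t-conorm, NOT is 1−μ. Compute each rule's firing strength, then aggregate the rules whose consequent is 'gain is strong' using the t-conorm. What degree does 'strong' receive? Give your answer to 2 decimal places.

0.85

R1: ¬nominal=1−0.15=0.85, adequate=0.58; OR[max(a, b)] → w = 0.85
R2: nominal=0.15, medium=0.73; AND[min(a, b)] → w = 0.15
R3: ¬nominal=1−0.15=0.85, tight=0.19; AND[min(a, b)] → w = 0.19
Rules with consequent 'strong': {R1, R2} → strengths 0.85, 0.15
Aggregate via t-conorm [max(a, b)]: 0.85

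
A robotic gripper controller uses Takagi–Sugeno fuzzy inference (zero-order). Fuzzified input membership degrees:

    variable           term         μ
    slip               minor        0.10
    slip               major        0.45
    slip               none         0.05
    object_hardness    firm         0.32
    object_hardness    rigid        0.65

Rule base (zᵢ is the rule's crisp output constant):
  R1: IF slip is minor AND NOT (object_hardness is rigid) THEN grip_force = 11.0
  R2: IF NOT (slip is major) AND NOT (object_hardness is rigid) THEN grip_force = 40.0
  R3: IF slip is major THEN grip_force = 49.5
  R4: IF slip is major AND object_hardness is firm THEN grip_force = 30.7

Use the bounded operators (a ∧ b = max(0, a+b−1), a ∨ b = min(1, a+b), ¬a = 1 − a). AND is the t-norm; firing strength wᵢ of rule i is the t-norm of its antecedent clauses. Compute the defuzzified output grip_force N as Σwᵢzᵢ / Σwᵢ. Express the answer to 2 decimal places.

R1 (z=11.0): minor=0.10, ¬rigid=1−0.65=0.35; AND[max(0, a+b−1)] → w = 0.00
R2 (z=40.0): ¬major=1−0.45=0.55, ¬rigid=1−0.65=0.35; AND[max(0, a+b−1)] → w = 0.00
R3 (z=49.5): major=0.45 → w = 0.45
R4 (z=30.7): major=0.45, firm=0.32; AND[max(0, a+b−1)] → w = 0.00
Weighted average = (0.00·11.0 + 0.00·40.0 + 0.45·49.5 + 0.00·30.7) / (0.00 + 0.00 + 0.45 + 0.00)
  = 22.2750 / 0.4500 = 49.50

49.50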